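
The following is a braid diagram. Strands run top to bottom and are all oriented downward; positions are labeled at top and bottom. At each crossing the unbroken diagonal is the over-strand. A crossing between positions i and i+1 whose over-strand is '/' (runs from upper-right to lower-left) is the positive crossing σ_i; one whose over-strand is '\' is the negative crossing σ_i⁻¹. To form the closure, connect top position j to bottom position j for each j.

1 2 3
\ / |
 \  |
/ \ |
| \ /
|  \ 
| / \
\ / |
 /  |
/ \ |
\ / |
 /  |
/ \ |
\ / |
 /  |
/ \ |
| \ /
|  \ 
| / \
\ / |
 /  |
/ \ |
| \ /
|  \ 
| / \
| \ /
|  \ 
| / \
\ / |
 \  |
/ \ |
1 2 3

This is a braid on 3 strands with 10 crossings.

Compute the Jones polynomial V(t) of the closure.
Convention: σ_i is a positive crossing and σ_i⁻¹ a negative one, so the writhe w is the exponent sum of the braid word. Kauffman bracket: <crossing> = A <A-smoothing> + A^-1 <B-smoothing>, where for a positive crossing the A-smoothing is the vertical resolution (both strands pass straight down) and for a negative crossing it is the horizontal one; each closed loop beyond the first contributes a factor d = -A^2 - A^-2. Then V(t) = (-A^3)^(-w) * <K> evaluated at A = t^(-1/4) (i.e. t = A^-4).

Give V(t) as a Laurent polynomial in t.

Reading the diagram top to bottom ('/'-over between positions i,i+1 = s_i, '\'-over = s_i^-1): braid word = s1^-1 s2^-1 s1 s1 s1 s2^-1 s1 s2^-1 s2^-1 s1^-1.
Braid: s1^-1 s2^-1 s1 s1 s1 s2^-1 s1 s2^-1 s2^-1 s1^-1 on 3 strands, 10 crossings.
Writhe w = (#positive) - (#negative) = 4 - 6 = -2.
Enumerate smoothing states for the bracket polynomial. There are 2^10 = 1024 states.
Smooth each crossing (0=||, 1=⌣⌢); contribution A^(Σ sign_k(1-2s_k)) * d^(L-1).
Tabulate the states by total A-exponent and number of loops L (A-exp: L × count):
  A^10: L=5 ×1
  A^8: L=4 ×10
  A^6: L=3 ×38, L=5 ×7
  A^4: L=2 ×67, L=4 ×49, L=6 ×4
  A^2: L=1 ×46, L=3 ×130, L=5 ×33, L=7 ×1
  A^0: L=2 ×131, L=4 ×110, L=6 ×11
  A^-2: L=1 ×25, L=3 ×133, L=5 ×51, L=7 ×1
  A^-4: L=2 ×37, L=4 ×72, L=6 ×11
  A^-6: L=3 ×25, L=5 ×19, L=7 ×1
  A^-8: L=4 ×8, L=6 ×2
  A^-10: L=5 ×1
Each group contributes A^e * Σ count * d^(L-1):
Powers of d = -A^2 - A^-2: d^2 = A^4 + 2 + A^-4; d^3 = -A^6 - 3*A^2 - 3*A^-2 - A^-6; d^4 = A^8 + 4*A^4 + 6 + 4*A^-4 + A^-8; d^5 = -A^10 - 5*A^6 - 10*A^2 - 10*A^-2 - 5*A^-6 - A^-10; d^6 = A^12 + 6*A^8 + 15*A^4 + 20 + 15*A^-4 + 6*A^-8 + A^-12.
  A^10 * (d^4) = A^18 + 4*A^14 + 6*A^10 + 4*A^6 + A^2
  A^8 * (10*d^3) = -10*A^14 - 30*A^10 - 30*A^6 - 10*A^2
  A^6 * (38*d^2 + 7*d^4) = 7*A^14 + 66*A^10 + 118*A^6 + 66*A^2 + 7*A^-2
  A^4 * (67*d + 49*d^3 + 4*d^5) = -4*A^14 - 69*A^10 - 254*A^6 - 254*A^2 - 69*A^-2 - 4*A^-6
  A^2 * (46 + 130*d^2 + 33*d^4 + d^6) = A^14 + 39*A^10 + 277*A^6 + 524*A^2 + 277*A^-2 + 39*A^-6 + A^-10
  A^0 * (131*d + 110*d^3 + 11*d^5) = -11*A^10 - 165*A^6 - 571*A^2 - 571*A^-2 - 165*A^-6 - 11*A^-10
  A^-2 * (25 + 133*d^2 + 51*d^4 + d^6) = A^10 + 57*A^6 + 352*A^2 + 617*A^-2 + 352*A^-6 + 57*A^-10 + A^-14
  A^-4 * (37*d + 72*d^3 + 11*d^5) = -11*A^6 - 127*A^2 - 363*A^-2 - 363*A^-6 - 127*A^-10 - 11*A^-14
  A^-6 * (25*d^2 + 19*d^4 + d^6) = A^6 + 25*A^2 + 116*A^-2 + 184*A^-6 + 116*A^-10 + 25*A^-14 + A^-18
  A^-8 * (8*d^3 + 2*d^5) = -2*A^2 - 18*A^-2 - 44*A^-6 - 44*A^-10 - 18*A^-14 - 2*A^-18
  A^-10 * (d^4) = A^-2 + 4*A^-6 + 6*A^-10 + 4*A^-14 + A^-18
Summing the groups: <K> = A^18 - 2*A^14 + 2*A^10 - 3*A^6 + 4*A^2 - 3*A^-2 + 3*A^-6 - 2*A^-10 + A^-14
Normalise by the writhe: (-A^3)^(-w) = (-A^3)^(2) = A^6, so f(A) = A^6 * <K> = A^24 - 2*A^20 + 2*A^16 - 3*A^12 + 4*A^8 - 3*A^4 + 3 - 2*A^-4 + A^-8.
Substitute A = t^(-1/4), i.e. A^e → t^(-e/4): V(t) = t^2 - 2*t + 3 - 3*t^-1 + 4*t^-2 - 3*t^-3 + 2*t^-4 - 2*t^-5 + t^-6

Answer: t^2 - 2*t + 3 - 3*t^-1 + 4*t^-2 - 3*t^-3 + 2*t^-4 - 2*t^-5 + t^-6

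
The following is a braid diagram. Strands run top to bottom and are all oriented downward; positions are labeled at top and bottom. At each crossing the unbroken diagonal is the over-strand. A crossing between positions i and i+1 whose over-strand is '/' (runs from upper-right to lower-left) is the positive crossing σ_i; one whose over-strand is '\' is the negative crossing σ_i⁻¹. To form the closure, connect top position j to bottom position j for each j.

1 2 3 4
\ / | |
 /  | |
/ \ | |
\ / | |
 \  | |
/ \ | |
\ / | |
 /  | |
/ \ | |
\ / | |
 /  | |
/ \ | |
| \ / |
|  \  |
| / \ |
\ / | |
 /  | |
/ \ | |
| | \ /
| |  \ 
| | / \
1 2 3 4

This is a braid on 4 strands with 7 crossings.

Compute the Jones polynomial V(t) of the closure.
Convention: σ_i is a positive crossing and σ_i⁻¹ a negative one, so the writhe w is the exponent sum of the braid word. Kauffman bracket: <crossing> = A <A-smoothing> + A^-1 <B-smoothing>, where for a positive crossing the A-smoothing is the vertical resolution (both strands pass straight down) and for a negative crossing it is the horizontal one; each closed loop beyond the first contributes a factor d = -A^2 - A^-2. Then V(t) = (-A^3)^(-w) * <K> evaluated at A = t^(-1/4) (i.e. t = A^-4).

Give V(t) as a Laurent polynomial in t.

Reading the diagram top to bottom ('/'-over between positions i,i+1 = s_i, '\'-over = s_i^-1): braid word = s1 s1^-1 s1 s1 s2^-1 s1 s3^-1.
The presented braid s1 s1^-1 s1 s1 s2^-1 s1 s3^-1 on 4 strands reduces by inverse Markov moves (closure unchanged at each step):
  Destabilize: the word has the form β·s3^-1 where s3^-1 occurs only as the final letter (β ∈ B_3); drop it and the last strand → 3 strands.
Reduced to β = s1 s1^-1 s1 s1 s2^-1 s1 on 3 strands, 6 crossings.
Compute on β:
First cancel adjacent σ_i σ_i⁻¹ pairs (Reidemeister II — same braid, same closure): s1 s1^-1 s1 s1 s2^-1 s1 → s1 s1 s2^-1 s1.
Braid: s1 s1 s2^-1 s1 on 3 strands, 4 crossings.
Writhe w = (#positive) - (#negative) = 3 - 1 = 2.
Computing the Kauffman bracket via state sum. There are 2^4 = 16 states.
For each crossing: s=0 is the vertical smoothing, s=1 horizontal. Crossing k contributes A^(sign_k * (1 - 2*s_k)); loop factor d = -A^2 - A^-2.
  state 0000: A-exp=+2, loops=3, term = A^2 * d^2
  state 0001: A-exp=+0, loops=2, term = A^0 * d^1
  state 0010: A-exp=+4, loops=2, term = A^4 * d^1
  state 0011: A-exp=+2, loops=1, term = A^2 * d^0
  state 0100: A-exp=+0, loops=2, term = A^0 * d^1
  state 0101: A-exp=-2, loops=3, term = A^-2 * d^2
  state 0110: A-exp=+2, loops=1, term = A^2 * d^0
  state 0111: A-exp=+0, loops=2, term = A^0 * d^1
  state 1000: A-exp=+0, loops=2, term = A^0 * d^1
  state 1001: A-exp=-2, loops=3, term = A^-2 * d^2
  state 1010: A-exp=+2, loops=1, term = A^2 * d^0
  state 1011: A-exp=+0, loops=2, term = A^0 * d^1
  state 1100: A-exp=-2, loops=3, term = A^-2 * d^2
  state 1101: A-exp=-4, loops=4, term = A^-4 * d^3
  state 1110: A-exp=+0, loops=2, term = A^0 * d^1
  state 1111: A-exp=-2, loops=3, term = A^-2 * d^2
Collect the terms by A-exponent (count of states per loop number):
Powers of d = -A^2 - A^-2: d^2 = A^4 + 2 + A^-4; d^3 = -A^6 - 3*A^2 - 3*A^-2 - A^-6.
  A^4 * (d) = -A^6 - A^2
  A^2 * (3 + d^2) = A^6 + 5*A^2 + A^-2
  A^0 * (6*d) = -6*A^2 - 6*A^-2
  A^-2 * (4*d^2) = 4*A^2 + 8*A^-2 + 4*A^-6
  A^-4 * (d^3) = -A^2 - 3*A^-2 - 3*A^-6 - A^-10
Summing the groups: <K> = A^2 + A^-6 - A^-10
Normalise by the writhe: (-A^3)^(-w) = (-A^3)^(-2) = A^-6, so f(A) = A^-6 * <K> = A^-4 + A^-12 - A^-16.
Substitute A = t^(-1/4), i.e. A^e → t^(-e/4): V(t) = -t^4 + t^3 + t

Answer: -t^4 + t^3 + t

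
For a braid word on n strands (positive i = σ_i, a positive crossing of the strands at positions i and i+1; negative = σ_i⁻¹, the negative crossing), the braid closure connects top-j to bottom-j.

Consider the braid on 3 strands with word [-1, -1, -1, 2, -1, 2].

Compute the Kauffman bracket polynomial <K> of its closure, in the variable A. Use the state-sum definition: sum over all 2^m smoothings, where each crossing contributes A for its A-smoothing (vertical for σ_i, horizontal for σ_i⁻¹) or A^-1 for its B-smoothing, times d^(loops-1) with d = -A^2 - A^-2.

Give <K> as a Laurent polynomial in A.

Braid: s1^-1 s1^-1 s1^-1 s2 s1^-1 s2 on 3 strands, 6 crossings.
Writhe w = (#positive) - (#negative) = 2 - 4 = -2.
Computing the Kauffman bracket via state sum. There are 2^6 = 64 states.
For each crossing: s=0 is the vertical smoothing, s=1 horizontal. Crossing k contributes A^(sign_k * (1 - 2*s_k)); loop factor d = -A^2 - A^-2.
Tabulate the states by total A-exponent and number of loops L (A-exp: L × count):
  A^6: L=5 ×1
  A^4: L=4 ×6
  A^2: L=3 ×15
  A^0: L=2 ×19, L=4 ×1
  A^-2: L=1 ×11, L=3 ×4
  A^-4: L=2 ×6
  A^-6: L=3 ×1
Each group contributes A^e * Σ count * d^(L-1):
Powers of d = -A^2 - A^-2: d^2 = A^4 + 2 + A^-4; d^3 = -A^6 - 3*A^2 - 3*A^-2 - A^-6; d^4 = A^8 + 4*A^4 + 6 + 4*A^-4 + A^-8.
  A^6 * (d^4) = A^14 + 4*A^10 + 6*A^6 + 4*A^2 + A^-2
  A^4 * (6*d^3) = -6*A^10 - 18*A^6 - 18*A^2 - 6*A^-2
  A^2 * (15*d^2) = 15*A^6 + 30*A^2 + 15*A^-2
  A^0 * (19*d + d^3) = -A^6 - 22*A^2 - 22*A^-2 - A^-6
  A^-2 * (11 + 4*d^2) = 4*A^2 + 19*A^-2 + 4*A^-6
  A^-4 * (6*d) = -6*A^-2 - 6*A^-6
  A^-6 * (d^2) = A^-2 + 2*A^-6 + A^-10
Summing the groups: <K> = A^14 - 2*A^10 + 2*A^6 - 2*A^2 + 2*A^-2 - A^-6 + A^-10

Answer: A^14 - 2*A^10 + 2*A^6 - 2*A^2 + 2*A^-2 - A^-6 + A^-10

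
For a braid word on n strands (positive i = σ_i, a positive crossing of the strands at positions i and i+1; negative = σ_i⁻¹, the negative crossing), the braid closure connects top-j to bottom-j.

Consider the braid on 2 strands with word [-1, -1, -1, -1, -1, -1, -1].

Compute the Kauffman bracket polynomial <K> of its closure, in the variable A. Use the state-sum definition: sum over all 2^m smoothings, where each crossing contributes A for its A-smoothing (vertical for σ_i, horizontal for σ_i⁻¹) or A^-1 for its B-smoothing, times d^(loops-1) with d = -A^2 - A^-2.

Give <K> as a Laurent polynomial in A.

Braid: s1^-1 s1^-1 s1^-1 s1^-1 s1^-1 s1^-1 s1^-1 on 2 strands, 7 crossings.
Writhe w = (#positive) - (#negative) = 0 - 7 = -7.
State-sum expansion of <K>. There are 2^7 = 128 states.
Smooth each crossing (0=||, 1=⌣⌢); contribution A^(Σ sign_k(1-2s_k)) * d^(L-1).
Tabulate the states by total A-exponent and number of loops L (A-exp: L × count):
  A^7: L=7 ×1
  A^5: L=6 ×7
  A^3: L=5 ×21
  A^1: L=4 ×35
  A^-1: L=3 ×35
  A^-3: L=2 ×21
  A^-5: L=1 ×7
  A^-7: L=2 ×1
Each group contributes A^e * Σ count * d^(L-1):
Powers of d = -A^2 - A^-2: d^2 = A^4 + 2 + A^-4; d^3 = -A^6 - 3*A^2 - 3*A^-2 - A^-6; d^4 = A^8 + 4*A^4 + 6 + 4*A^-4 + A^-8; d^5 = -A^10 - 5*A^6 - 10*A^2 - 10*A^-2 - 5*A^-6 - A^-10; d^6 = A^12 + 6*A^8 + 15*A^4 + 20 + 15*A^-4 + 6*A^-8 + A^-12.
  A^7 * (d^6) = A^19 + 6*A^15 + 15*A^11 + 20*A^7 + 15*A^3 + 6*A^-1 + A^-5
  A^5 * (7*d^5) = -7*A^15 - 35*A^11 - 70*A^7 - 70*A^3 - 35*A^-1 - 7*A^-5
  A^3 * (21*d^4) = 21*A^11 + 84*A^7 + 126*A^3 + 84*A^-1 + 21*A^-5
  A^1 * (35*d^3) = -35*A^7 - 105*A^3 - 105*A^-1 - 35*A^-5
  A^-1 * (35*d^2) = 35*A^3 + 70*A^-1 + 35*A^-5
  A^-3 * (21*d) = -21*A^-1 - 21*A^-5
  A^-5 * (7) = 7*A^-5
  A^-7 * (d) = -A^-5 - A^-9
Summing the groups: <K> = A^19 - A^15 + A^11 - A^7 + A^3 - A^-1 - A^-9

Answer: A^19 - A^15 + A^11 - A^7 + A^3 - A^-1 - A^-9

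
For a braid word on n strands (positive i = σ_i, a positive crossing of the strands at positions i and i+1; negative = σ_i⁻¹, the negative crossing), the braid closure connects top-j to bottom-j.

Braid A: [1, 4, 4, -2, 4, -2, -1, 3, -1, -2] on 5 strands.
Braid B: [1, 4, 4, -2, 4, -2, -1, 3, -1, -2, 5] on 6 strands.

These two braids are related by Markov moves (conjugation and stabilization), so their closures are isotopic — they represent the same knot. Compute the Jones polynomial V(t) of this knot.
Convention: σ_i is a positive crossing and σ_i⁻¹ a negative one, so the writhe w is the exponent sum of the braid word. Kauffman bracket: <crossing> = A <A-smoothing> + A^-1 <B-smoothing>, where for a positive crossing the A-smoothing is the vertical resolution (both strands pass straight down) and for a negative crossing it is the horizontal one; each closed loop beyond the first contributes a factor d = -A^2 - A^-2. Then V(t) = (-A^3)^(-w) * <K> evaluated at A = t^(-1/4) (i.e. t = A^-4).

-t^3 + 2*t^2 - 3*t + 4 - 3*t^-1 + 4*t^-2 - 2*t^-3 + t^-4 - t^-5

Derivation:
Markov-equivalent braids have isotopic closures, hence identical knot invariants. Strip the Markov moves from each word to reach a common short braid β, then compute V(t) once on β.
Braid A: s1 s4 s4 s2^-1 s4 s2^-1 s1^-1 s3 s1^-1 s2^-1 on 5 strands has no conjugating prefix/suffix or stabilization to strip; take β = s1 s4 s4 s2^-1 s4 s2^-1 s1^-1 s3 s1^-1 s2^-1.
Braid B: s1 s4 s4 s2^-1 s4 s2^-1 s1^-1 s3 s1^-1 s2^-1 s5 on 6 strands reduces by inverse Markov moves (closure unchanged at each step):
  Destabilize: the word has the form β·s5 where s5 occurs only as the final letter (β ∈ B_5); drop it and the last strand → 5 strands.
Reduced to β = s1 s4 s4 s2^-1 s4 s2^-1 s1^-1 s3 s1^-1 s2^-1 on 5 strands, 10 crossings.
Both give the same β = s1 s4 s4 s2^-1 s4 s2^-1 s1^-1 s3 s1^-1 s2^-1 on 5 strands, so one state sum suffices:
Braid: s1 s4 s4 s2^-1 s4 s2^-1 s1^-1 s3 s1^-1 s2^-1 on 5 strands, 10 crossings.
Writhe w = (#positive) - (#negative) = 5 - 5 = 0.
Enumerate smoothing states for the bracket polynomial. There are 2^10 = 1024 states.
Each crossing splits two ways (0=vertical, 1=horizontal). The state's weight is A^(#A-smoothings - #B-smoothings) * d^(loops - 1).
Tabulate the states by total A-exponent and number of loops L (A-exp: L × count):
  A^10: L=6 ×1
  A^8: L=5 ×10
  A^6: L=4 ×40, L=6 ×5
  A^4: L=3 ×80, L=5 ×39, L=7 ×1
  A^2: L=2 ×79, L=4 ×117, L=6 ×14
  A^0: L=1 ×30, L=3 ×158, L=5 ×62, L=7 ×2
  A^-2: L=2 ×84, L=4 ×111, L=6 ×15
  A^-4: L=1 ×9, L=3 ×74, L=5 ×36, L=7 ×1
  A^-6: L=2 ×12, L=4 ×29, L=6 ×4
  A^-8: L=3 ×6, L=5 ×4
  A^-10: L=4 ×1
Each group contributes A^e * Σ count * d^(L-1):
Powers of d = -A^2 - A^-2: d^2 = A^4 + 2 + A^-4; d^3 = -A^6 - 3*A^2 - 3*A^-2 - A^-6; d^4 = A^8 + 4*A^4 + 6 + 4*A^-4 + A^-8; d^5 = -A^10 - 5*A^6 - 10*A^2 - 10*A^-2 - 5*A^-6 - A^-10; d^6 = A^12 + 6*A^8 + 15*A^4 + 20 + 15*A^-4 + 6*A^-8 + A^-12.
  A^10 * (d^5) = -A^20 - 5*A^16 - 10*A^12 - 10*A^8 - 5*A^4 - 1
  A^8 * (10*d^4) = 10*A^16 + 40*A^12 + 60*A^8 + 40*A^4 + 10
  A^6 * (40*d^3 + 5*d^5) = -5*A^16 - 65*A^12 - 170*A^8 - 170*A^4 - 65 - 5*A^-4
  A^4 * (80*d^2 + 39*d^4 + d^6) = A^16 + 45*A^12 + 251*A^8 + 414*A^4 + 251 + 45*A^-4 + A^-8
  A^2 * (79*d + 117*d^3 + 14*d^5) = -14*A^12 - 187*A^8 - 570*A^4 - 570 - 187*A^-4 - 14*A^-8
  A^0 * (30 + 158*d^2 + 62*d^4 + 2*d^6) = 2*A^12 + 74*A^8 + 436*A^4 + 758 + 436*A^-4 + 74*A^-8 + 2*A^-12
  A^-2 * (84*d + 111*d^3 + 15*d^5) = -15*A^8 - 186*A^4 - 567 - 567*A^-4 - 186*A^-8 - 15*A^-12
  A^-4 * (9 + 74*d^2 + 36*d^4 + d^6) = A^8 + 42*A^4 + 233 + 393*A^-4 + 233*A^-8 + 42*A^-12 + A^-16
  A^-6 * (12*d + 29*d^3 + 4*d^5) = -4*A^4 - 49 - 139*A^-4 - 139*A^-8 - 49*A^-12 - 4*A^-16
  A^-8 * (6*d^2 + 4*d^4) = 4 + 22*A^-4 + 36*A^-8 + 22*A^-12 + 4*A^-16
  A^-10 * (d^3) = -A^-4 - 3*A^-8 - 3*A^-12 - A^-16
Summing the groups: <K> = -A^20 + A^16 - 2*A^12 + 4*A^8 - 3*A^4 + 4 - 3*A^-4 + 2*A^-8 - A^-12
Normalise by the writhe: (-A^3)^(-w) = (-A^3)^(0) = 1, so f(A) = 1 * <K> = -A^20 + A^16 - 2*A^12 + 4*A^8 - 3*A^4 + 4 - 3*A^-4 + 2*A^-8 - A^-12.
Substitute A = t^(-1/4), i.e. A^e → t^(-e/4): V(t) = -t^3 + 2*t^2 - 3*t + 4 - 3*t^-1 + 4*t^-2 - 2*t^-3 + t^-4 - t^-5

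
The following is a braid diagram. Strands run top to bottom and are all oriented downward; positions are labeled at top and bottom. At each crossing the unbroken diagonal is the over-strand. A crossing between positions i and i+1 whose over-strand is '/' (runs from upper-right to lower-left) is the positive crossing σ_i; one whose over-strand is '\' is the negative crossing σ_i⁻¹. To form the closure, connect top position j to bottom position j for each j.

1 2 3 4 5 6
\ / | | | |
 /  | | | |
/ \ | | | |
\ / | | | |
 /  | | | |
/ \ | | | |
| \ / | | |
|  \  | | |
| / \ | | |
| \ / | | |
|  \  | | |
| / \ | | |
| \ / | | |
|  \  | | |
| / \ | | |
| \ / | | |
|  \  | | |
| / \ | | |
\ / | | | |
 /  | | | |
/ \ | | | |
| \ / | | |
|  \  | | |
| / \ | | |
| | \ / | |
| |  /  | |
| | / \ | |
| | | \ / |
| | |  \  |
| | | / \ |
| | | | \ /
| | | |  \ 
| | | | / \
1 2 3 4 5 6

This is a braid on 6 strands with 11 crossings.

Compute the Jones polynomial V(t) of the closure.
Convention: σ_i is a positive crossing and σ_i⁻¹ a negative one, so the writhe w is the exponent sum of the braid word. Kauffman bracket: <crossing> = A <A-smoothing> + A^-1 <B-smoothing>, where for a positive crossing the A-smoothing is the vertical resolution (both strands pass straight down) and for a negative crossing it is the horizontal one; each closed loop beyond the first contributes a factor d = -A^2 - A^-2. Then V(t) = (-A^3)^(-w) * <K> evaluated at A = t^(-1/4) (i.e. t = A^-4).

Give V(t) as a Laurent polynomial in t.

Reading the diagram top to bottom ('/'-over between positions i,i+1 = s_i, '\'-over = s_i^-1): braid word = s1 s1 s2^-1 s2^-1 s2^-1 s2^-1 s1 s2^-1 s3 s4^-1 s5^-1.
The presented braid s1 s1 s2^-1 s2^-1 s2^-1 s2^-1 s1 s2^-1 s3 s4^-1 s5^-1 on 6 strands reduces by inverse Markov moves (closure unchanged at each step):
  Destabilize: the word has the form β·s5^-1 where s5^-1 occurs only as the final letter (β ∈ B_5); drop it and the last strand → 5 strands.
  Destabilize: the word has the form β·s4^-1 where s4^-1 occurs only as the final letter (β ∈ B_4); drop it and the last strand → 4 strands.
  Destabilize: the word has the form β·s3 where s3 occurs only as the final letter (β ∈ B_3); drop it and the last strand → 3 strands.
Reduced to β = s1 s1 s2^-1 s2^-1 s2^-1 s2^-1 s1 s2^-1 on 3 strands, 8 crossings.
Compute on β:
Braid: s1 s1 s2^-1 s2^-1 s2^-1 s2^-1 s1 s2^-1 on 3 strands, 8 crossings.
Writhe w = (#positive) - (#negative) = 3 - 5 = -2.
Computing the Kauffman bracket via state sum. There are 2^8 = 256 states.
For each crossing: s=0 is the vertical smoothing, s=1 horizontal. Crossing k contributes A^(sign_k * (1 - 2*s_k)); loop factor d = -A^2 - A^-2.
Tabulate the states by total A-exponent and number of loops L (A-exp: L × count):
  A^8: L=6 ×1
  A^6: L=5 ×8
  A^4: L=4 ×27, L=6 ×1
  A^2: L=3 ×48, L=5 ×8
  A^0: L=2 ×47, L=4 ×22, L=6 ×1
  A^-2: L=1 ×23, L=3 ×29, L=5 ×4
  A^-4: L=2 ×22, L=4 ×6
  A^-6: L=3 ×8
  A^-8: L=4 ×1
Each group contributes A^e * Σ count * d^(L-1):
Powers of d = -A^2 - A^-2: d^2 = A^4 + 2 + A^-4; d^3 = -A^6 - 3*A^2 - 3*A^-2 - A^-6; d^4 = A^8 + 4*A^4 + 6 + 4*A^-4 + A^-8; d^5 = -A^10 - 5*A^6 - 10*A^2 - 10*A^-2 - 5*A^-6 - A^-10.
  A^8 * (d^5) = -A^18 - 5*A^14 - 10*A^10 - 10*A^6 - 5*A^2 - A^-2
  A^6 * (8*d^4) = 8*A^14 + 32*A^10 + 48*A^6 + 32*A^2 + 8*A^-2
  A^4 * (27*d^3 + d^5) = -A^14 - 32*A^10 - 91*A^6 - 91*A^2 - 32*A^-2 - A^-6
  A^2 * (48*d^2 + 8*d^4) = 8*A^10 + 80*A^6 + 144*A^2 + 80*A^-2 + 8*A^-6
  A^0 * (47*d + 22*d^3 + d^5) = -A^10 - 27*A^6 - 123*A^2 - 123*A^-2 - 27*A^-6 - A^-10
  A^-2 * (23 + 29*d^2 + 4*d^4) = 4*A^6 + 45*A^2 + 105*A^-2 + 45*A^-6 + 4*A^-10
  A^-4 * (22*d + 6*d^3) = -6*A^2 - 40*A^-2 - 40*A^-6 - 6*A^-10
  A^-6 * (8*d^2) = 8*A^-2 + 16*A^-6 + 8*A^-10
  A^-8 * (d^3) = -A^-2 - 3*A^-6 - 3*A^-10 - A^-14
Summing the groups: <K> = -A^18 + 2*A^14 - 3*A^10 + 4*A^6 - 4*A^2 + 4*A^-2 - 2*A^-6 + 2*A^-10 - A^-14
Normalise by the writhe: (-A^3)^(-w) = (-A^3)^(2) = A^6, so f(A) = A^6 * <K> = -A^24 + 2*A^20 - 3*A^16 + 4*A^12 - 4*A^8 + 4*A^4 - 2 + 2*A^-4 - A^-8.
Substitute A = t^(-1/4), i.e. A^e → t^(-e/4): V(t) = -t^2 + 2*t - 2 + 4*t^-1 - 4*t^-2 + 4*t^-3 - 3*t^-4 + 2*t^-5 - t^-6

Answer: -t^2 + 2*t - 2 + 4*t^-1 - 4*t^-2 + 4*t^-3 - 3*t^-4 + 2*t^-5 - t^-6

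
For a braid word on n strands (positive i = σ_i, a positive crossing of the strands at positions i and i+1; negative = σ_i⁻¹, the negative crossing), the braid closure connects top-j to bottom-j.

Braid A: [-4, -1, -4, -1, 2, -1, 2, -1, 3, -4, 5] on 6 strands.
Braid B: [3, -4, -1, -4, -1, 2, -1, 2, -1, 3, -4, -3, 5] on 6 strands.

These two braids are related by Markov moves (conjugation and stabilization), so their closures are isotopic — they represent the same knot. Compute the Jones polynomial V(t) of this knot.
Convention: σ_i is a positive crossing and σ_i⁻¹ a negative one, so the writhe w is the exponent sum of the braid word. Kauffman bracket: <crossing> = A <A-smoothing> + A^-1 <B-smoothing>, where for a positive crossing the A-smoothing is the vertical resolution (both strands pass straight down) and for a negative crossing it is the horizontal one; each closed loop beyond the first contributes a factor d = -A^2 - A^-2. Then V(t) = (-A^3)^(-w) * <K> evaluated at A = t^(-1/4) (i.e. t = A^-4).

Markov-equivalent braids have isotopic closures, hence identical knot invariants. Strip the Markov moves from each word to reach a common short braid β, then compute V(t) once on β.
Braid A: s4^-1 s1^-1 s4^-1 s1^-1 s2 s1^-1 s2 s1^-1 s3 s4^-1 s5 on 6 strands reduces by inverse Markov moves (closure unchanged at each step):
  Destabilize: the word has the form β·s5 where s5 occurs only as the final letter (β ∈ B_5); drop it and the last strand → 5 strands.
Reduced to β = s4^-1 s1^-1 s4^-1 s1^-1 s2 s1^-1 s2 s1^-1 s3 s4^-1 on 5 strands, 10 crossings.
Braid B: s3 s4^-1 s1^-1 s4^-1 s1^-1 s2 s1^-1 s2 s1^-1 s3 s4^-1 s3^-1 s5 on 6 strands reduces by inverse Markov moves (closure unchanged at each step):
  Destabilize: the word has the form β·s5 where s5 occurs only as the final letter (β ∈ B_5); drop it and the last strand → 5 strands.
  Deconjugate: the word is γ·β·γ⁻¹ with γ = s3 (prefix) and γ⁻¹ = s3^-1 (suffix); strip both.
Reduced to β = s4^-1 s1^-1 s4^-1 s1^-1 s2 s1^-1 s2 s1^-1 s3 s4^-1 on 5 strands, 10 crossings.
Both give the same β = s4^-1 s1^-1 s4^-1 s1^-1 s2 s1^-1 s2 s1^-1 s3 s4^-1 on 5 strands, so one state sum suffices:
Braid: s4^-1 s1^-1 s4^-1 s1^-1 s2 s1^-1 s2 s1^-1 s3 s4^-1 on 5 strands, 10 crossings.
Writhe w = (#positive) - (#negative) = 3 - 7 = -4.
Computing the Kauffman bracket via state sum. There are 2^10 = 1024 states.
Each crossing splits two ways (0=vertical, 1=horizontal). The state's weight is A^(#A-smoothings - #B-smoothings) * d^(loops - 1).
Tabulate the states by total A-exponent and number of loops L (A-exp: L × count):
  A^10: L=8 ×1
  A^8: L=7 ×10
  A^6: L=6 ×45
  A^4: L=5 ×118, L=7 ×2
  A^2: L=4 ×195, L=6 ×15
  A^0: L=3 ×203, L=5 ×49
  A^-2: L=2 ×123, L=4 ×85, L=6 ×2
  A^-4: L=1 ×33, L=3 ×78, L=5 ×9
  A^-6: L=2 ×29, L=4 ×16
  A^-8: L=3 ×9, L=5 ×1
  A^-10: L=4 ×1
Each group contributes A^e * Σ count * d^(L-1):
Powers of d = -A^2 - A^-2: d^2 = A^4 + 2 + A^-4; d^3 = -A^6 - 3*A^2 - 3*A^-2 - A^-6; d^4 = A^8 + 4*A^4 + 6 + 4*A^-4 + A^-8; d^5 = -A^10 - 5*A^6 - 10*A^2 - 10*A^-2 - 5*A^-6 - A^-10; d^6 = A^12 + 6*A^8 + 15*A^4 + 20 + 15*A^-4 + 6*A^-8 + A^-12; d^7 = -A^14 - 7*A^10 - 21*A^6 - 35*A^2 - 35*A^-2 - 21*A^-6 - 7*A^-10 - A^-14.
  A^10 * (d^7) = -A^24 - 7*A^20 - 21*A^16 - 35*A^12 - 35*A^8 - 21*A^4 - 7 - A^-4
  A^8 * (10*d^6) = 10*A^20 + 60*A^16 + 150*A^12 + 200*A^8 + 150*A^4 + 60 + 10*A^-4
  A^6 * (45*d^5) = -45*A^16 - 225*A^12 - 450*A^8 - 450*A^4 - 225 - 45*A^-4
  A^4 * (118*d^4 + 2*d^6) = 2*A^16 + 130*A^12 + 502*A^8 + 748*A^4 + 502 + 130*A^-4 + 2*A^-8
  A^2 * (195*d^3 + 15*d^5) = -15*A^12 - 270*A^8 - 735*A^4 - 735 - 270*A^-4 - 15*A^-8
  A^0 * (203*d^2 + 49*d^4) = 49*A^8 + 399*A^4 + 700 + 399*A^-4 + 49*A^-8
  A^-2 * (123*d + 85*d^3 + 2*d^5) = -2*A^8 - 95*A^4 - 398 - 398*A^-4 - 95*A^-8 - 2*A^-12
  A^-4 * (33 + 78*d^2 + 9*d^4) = 9*A^4 + 114 + 243*A^-4 + 114*A^-8 + 9*A^-12
  A^-6 * (29*d + 16*d^3) = -16 - 77*A^-4 - 77*A^-8 - 16*A^-12
  A^-8 * (9*d^2 + d^4) = 1 + 13*A^-4 + 24*A^-8 + 13*A^-12 + A^-16
  A^-10 * (d^3) = -A^-4 - 3*A^-8 - 3*A^-12 - A^-16
Summing the groups: <K> = -A^24 + 3*A^20 - 4*A^16 + 5*A^12 - 6*A^8 + 5*A^4 - 4 + 3*A^-4 - A^-8 + A^-12
Normalise by the writhe: (-A^3)^(-w) = (-A^3)^(4) = A^12, so f(A) = A^12 * <K> = -A^36 + 3*A^32 - 4*A^28 + 5*A^24 - 6*A^20 + 5*A^16 - 4*A^12 + 3*A^8 - A^4 + 1.
Substitute A = t^(-1/4), i.e. A^e → t^(-e/4): V(t) = 1 - t^-1 + 3*t^-2 - 4*t^-3 + 5*t^-4 - 6*t^-5 + 5*t^-6 - 4*t^-7 + 3*t^-8 - t^-9

Answer: 1 - t^-1 + 3*t^-2 - 4*t^-3 + 5*t^-4 - 6*t^-5 + 5*t^-6 - 4*t^-7 + 3*t^-8 - t^-9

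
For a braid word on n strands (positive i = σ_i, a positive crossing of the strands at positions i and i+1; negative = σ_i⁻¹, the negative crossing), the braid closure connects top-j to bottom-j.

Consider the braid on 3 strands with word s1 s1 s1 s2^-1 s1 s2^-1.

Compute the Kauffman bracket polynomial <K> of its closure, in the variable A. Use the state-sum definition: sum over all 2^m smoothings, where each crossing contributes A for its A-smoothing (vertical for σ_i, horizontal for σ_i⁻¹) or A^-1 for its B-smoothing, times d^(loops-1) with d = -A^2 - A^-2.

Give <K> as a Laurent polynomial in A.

A^10 - A^6 + 2*A^2 - 2*A^-2 + 2*A^-6 - 2*A^-10 + A^-14

Derivation:
Braid: s1 s1 s1 s2^-1 s1 s2^-1 on 3 strands, 6 crossings.
Writhe w = (#positive) - (#negative) = 4 - 2 = 2.
State-sum expansion of <K>. There are 2^6 = 64 states.
For each crossing: s=0 is the vertical smoothing, s=1 horizontal. Crossing k contributes A^(sign_k * (1 - 2*s_k)); loop factor d = -A^2 - A^-2.
Tabulate the states by total A-exponent and number of loops L (A-exp: L × count):
  A^6: L=3 ×1
  A^4: L=2 ×6
  A^2: L=1 ×11, L=3 ×4
  A^0: L=2 ×19, L=4 ×1
  A^-2: L=3 ×15
  A^-4: L=4 ×6
  A^-6: L=5 ×1
Each group contributes A^e * Σ count * d^(L-1):
Powers of d = -A^2 - A^-2: d^2 = A^4 + 2 + A^-4; d^3 = -A^6 - 3*A^2 - 3*A^-2 - A^-6; d^4 = A^8 + 4*A^4 + 6 + 4*A^-4 + A^-8.
  A^6 * (d^2) = A^10 + 2*A^6 + A^2
  A^4 * (6*d) = -6*A^6 - 6*A^2
  A^2 * (11 + 4*d^2) = 4*A^6 + 19*A^2 + 4*A^-2
  A^0 * (19*d + d^3) = -A^6 - 22*A^2 - 22*A^-2 - A^-6
  A^-2 * (15*d^2) = 15*A^2 + 30*A^-2 + 15*A^-6
  A^-4 * (6*d^3) = -6*A^2 - 18*A^-2 - 18*A^-6 - 6*A^-10
  A^-6 * (d^4) = A^2 + 4*A^-2 + 6*A^-6 + 4*A^-10 + A^-14
Summing the groups: <K> = A^10 - A^6 + 2*A^2 - 2*A^-2 + 2*A^-6 - 2*A^-10 + A^-14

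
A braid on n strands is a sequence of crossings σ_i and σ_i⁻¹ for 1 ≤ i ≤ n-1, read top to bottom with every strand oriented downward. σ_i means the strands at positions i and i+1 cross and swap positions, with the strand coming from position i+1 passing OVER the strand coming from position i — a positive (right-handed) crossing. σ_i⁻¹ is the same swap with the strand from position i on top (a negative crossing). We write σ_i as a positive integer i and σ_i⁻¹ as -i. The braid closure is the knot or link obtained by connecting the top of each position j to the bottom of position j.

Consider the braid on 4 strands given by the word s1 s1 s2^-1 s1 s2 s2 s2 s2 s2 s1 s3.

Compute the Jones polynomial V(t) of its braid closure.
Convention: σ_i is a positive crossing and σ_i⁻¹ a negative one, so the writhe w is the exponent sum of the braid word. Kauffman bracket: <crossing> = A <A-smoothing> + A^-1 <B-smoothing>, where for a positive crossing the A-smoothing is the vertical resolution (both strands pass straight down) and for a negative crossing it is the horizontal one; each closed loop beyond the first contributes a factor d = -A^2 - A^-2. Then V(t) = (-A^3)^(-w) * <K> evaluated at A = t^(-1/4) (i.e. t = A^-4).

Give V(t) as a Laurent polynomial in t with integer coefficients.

The presented braid s1 s1 s2^-1 s1 s2 s2 s2 s2 s2 s1 s3 on 4 strands reduces by inverse Markov moves (closure unchanged at each step):
  Destabilize: the word has the form β·s3 where s3 occurs only as the final letter (β ∈ B_3); drop it and the last strand → 3 strands.
Reduced to β = s1 s1 s2^-1 s1 s2 s2 s2 s2 s2 s1 on 3 strands, 10 crossings.
Compute on β:
Braid: s1 s1 s2^-1 s1 s2 s2 s2 s2 s2 s1 on 3 strands, 10 crossings.
Writhe w = (#positive) - (#negative) = 9 - 1 = 8.
Computing the Kauffman bracket via state sum. There are 2^10 = 1024 states.
For each crossing: s=0 is the vertical smoothing, s=1 horizontal. Crossing k contributes A^(sign_k * (1 - 2*s_k)); loop factor d = -A^2 - A^-2.
Tabulate the states by total A-exponent and number of loops L (A-exp: L × count):
  A^10: L=2 ×1
  A^8: L=1 ×4, L=3 ×6
  A^6: L=2 ×35, L=4 ×10
  A^4: L=1 ×35, L=3 ×75, L=5 ×10
  A^2: L=2 ×115, L=4 ×90, L=6 ×5
  A^0: L=3 ×185, L=5 ×66, L=7 ×1
  A^-2: L=4 ×180, L=6 ×30
  A^-4: L=5 ×112, L=7 ×8
  A^-6: L=6 ×44, L=8 ×1
  A^-8: L=7 ×10
  A^-10: L=8 ×1
Each group contributes A^e * Σ count * d^(L-1):
Powers of d = -A^2 - A^-2: d^2 = A^4 + 2 + A^-4; d^3 = -A^6 - 3*A^2 - 3*A^-2 - A^-6; d^4 = A^8 + 4*A^4 + 6 + 4*A^-4 + A^-8; d^5 = -A^10 - 5*A^6 - 10*A^2 - 10*A^-2 - 5*A^-6 - A^-10; d^6 = A^12 + 6*A^8 + 15*A^4 + 20 + 15*A^-4 + 6*A^-8 + A^-12; d^7 = -A^14 - 7*A^10 - 21*A^6 - 35*A^2 - 35*A^-2 - 21*A^-6 - 7*A^-10 - A^-14.
  A^10 * (d) = -A^12 - A^8
  A^8 * (4 + 6*d^2) = 6*A^12 + 16*A^8 + 6*A^4
  A^6 * (35*d + 10*d^3) = -10*A^12 - 65*A^8 - 65*A^4 - 10
  A^4 * (35 + 75*d^2 + 10*d^4) = 10*A^12 + 115*A^8 + 245*A^4 + 115 + 10*A^-4
  A^2 * (115*d + 90*d^3 + 5*d^5) = -5*A^12 - 115*A^8 - 435*A^4 - 435 - 115*A^-4 - 5*A^-8
  A^0 * (185*d^2 + 66*d^4 + d^6) = A^12 + 72*A^8 + 464*A^4 + 786 + 464*A^-4 + 72*A^-8 + A^-12
  A^-2 * (180*d^3 + 30*d^5) = -30*A^8 - 330*A^4 - 840 - 840*A^-4 - 330*A^-8 - 30*A^-12
  A^-4 * (112*d^4 + 8*d^6) = 8*A^8 + 160*A^4 + 568 + 832*A^-4 + 568*A^-8 + 160*A^-12 + 8*A^-16
  A^-6 * (44*d^5 + d^7) = -A^8 - 51*A^4 - 241 - 475*A^-4 - 475*A^-8 - 241*A^-12 - 51*A^-16 - A^-20
  A^-8 * (10*d^6) = 10*A^4 + 60 + 150*A^-4 + 200*A^-8 + 150*A^-12 + 60*A^-16 + 10*A^-20
  A^-10 * (d^7) = -A^4 - 7 - 21*A^-4 - 35*A^-8 - 35*A^-12 - 21*A^-16 - 7*A^-20 - A^-24
Summing the groups: <K> = A^12 - A^8 + 3*A^4 - 4 + 5*A^-4 - 5*A^-8 + 5*A^-12 - 4*A^-16 + 2*A^-20 - A^-24
Normalise by the writhe: (-A^3)^(-w) = (-A^3)^(-8) = A^-24, so f(A) = A^-24 * <K> = A^-12 - A^-16 + 3*A^-20 - 4*A^-24 + 5*A^-28 - 5*A^-32 + 5*A^-36 - 4*A^-40 + 2*A^-44 - A^-48.
Substitute A = t^(-1/4), i.e. A^e → t^(-e/4): V(t) = -t^12 + 2*t^11 - 4*t^10 + 5*t^9 - 5*t^8 + 5*t^7 - 4*t^6 + 3*t^5 - t^4 + t^3

Answer: -t^12 + 2*t^11 - 4*t^10 + 5*t^9 - 5*t^8 + 5*t^7 - 4*t^6 + 3*t^5 - t^4 + t^3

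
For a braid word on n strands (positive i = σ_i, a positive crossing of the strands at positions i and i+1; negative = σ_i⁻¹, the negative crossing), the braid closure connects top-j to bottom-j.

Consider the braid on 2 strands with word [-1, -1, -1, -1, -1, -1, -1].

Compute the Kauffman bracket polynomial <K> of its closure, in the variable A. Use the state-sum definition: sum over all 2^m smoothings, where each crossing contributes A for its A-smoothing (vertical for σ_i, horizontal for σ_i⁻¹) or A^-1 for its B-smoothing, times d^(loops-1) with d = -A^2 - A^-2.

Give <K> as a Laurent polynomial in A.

Braid: s1^-1 s1^-1 s1^-1 s1^-1 s1^-1 s1^-1 s1^-1 on 2 strands, 7 crossings.
Writhe w = (#positive) - (#negative) = 0 - 7 = -7.
Computing the Kauffman bracket via state sum. There are 2^7 = 128 states.
Each crossing splits two ways (0=vertical, 1=horizontal). The state's weight is A^(#A-smoothings - #B-smoothings) * d^(loops - 1).
Tabulate the states by total A-exponent and number of loops L (A-exp: L × count):
  A^7: L=7 ×1
  A^5: L=6 ×7
  A^3: L=5 ×21
  A^1: L=4 ×35
  A^-1: L=3 ×35
  A^-3: L=2 ×21
  A^-5: L=1 ×7
  A^-7: L=2 ×1
Each group contributes A^e * Σ count * d^(L-1):
Powers of d = -A^2 - A^-2: d^2 = A^4 + 2 + A^-4; d^3 = -A^6 - 3*A^2 - 3*A^-2 - A^-6; d^4 = A^8 + 4*A^4 + 6 + 4*A^-4 + A^-8; d^5 = -A^10 - 5*A^6 - 10*A^2 - 10*A^-2 - 5*A^-6 - A^-10; d^6 = A^12 + 6*A^8 + 15*A^4 + 20 + 15*A^-4 + 6*A^-8 + A^-12.
  A^7 * (d^6) = A^19 + 6*A^15 + 15*A^11 + 20*A^7 + 15*A^3 + 6*A^-1 + A^-5
  A^5 * (7*d^5) = -7*A^15 - 35*A^11 - 70*A^7 - 70*A^3 - 35*A^-1 - 7*A^-5
  A^3 * (21*d^4) = 21*A^11 + 84*A^7 + 126*A^3 + 84*A^-1 + 21*A^-5
  A^1 * (35*d^3) = -35*A^7 - 105*A^3 - 105*A^-1 - 35*A^-5
  A^-1 * (35*d^2) = 35*A^3 + 70*A^-1 + 35*A^-5
  A^-3 * (21*d) = -21*A^-1 - 21*A^-5
  A^-5 * (7) = 7*A^-5
  A^-7 * (d) = -A^-5 - A^-9
Summing the groups: <K> = A^19 - A^15 + A^11 - A^7 + A^3 - A^-1 - A^-9

Answer: A^19 - A^15 + A^11 - A^7 + A^3 - A^-1 - A^-9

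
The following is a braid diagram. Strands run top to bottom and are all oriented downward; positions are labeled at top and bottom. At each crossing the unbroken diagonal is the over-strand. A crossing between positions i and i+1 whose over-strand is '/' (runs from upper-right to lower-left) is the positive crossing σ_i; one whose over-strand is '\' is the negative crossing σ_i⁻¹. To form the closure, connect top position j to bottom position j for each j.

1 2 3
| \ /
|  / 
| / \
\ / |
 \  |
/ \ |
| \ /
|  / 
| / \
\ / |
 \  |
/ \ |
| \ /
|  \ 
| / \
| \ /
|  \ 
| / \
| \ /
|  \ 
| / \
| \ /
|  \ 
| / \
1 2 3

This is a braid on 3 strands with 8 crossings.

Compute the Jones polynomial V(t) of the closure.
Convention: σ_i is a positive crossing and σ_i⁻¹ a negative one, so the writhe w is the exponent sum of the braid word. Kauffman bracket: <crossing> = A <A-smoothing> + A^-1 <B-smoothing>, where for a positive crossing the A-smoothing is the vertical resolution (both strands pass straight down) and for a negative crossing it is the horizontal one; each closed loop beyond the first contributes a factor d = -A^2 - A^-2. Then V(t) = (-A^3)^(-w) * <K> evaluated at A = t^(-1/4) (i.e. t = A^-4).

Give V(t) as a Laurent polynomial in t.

Reading the diagram top to bottom ('/'-over between positions i,i+1 = s_i, '\'-over = s_i^-1): braid word = s2 s1^-1 s2 s1^-1 s2^-1 s2^-1 s2^-1 s2^-1.
The presented braid s2 s1^-1 s2 s1^-1 s2^-1 s2^-1 s2^-1 s2^-1 on 3 strands reduces by inverse Markov moves (closure unchanged at each step):
  Deconjugate: the word is γ·β·γ⁻¹ with γ = s2 (prefix) and γ⁻¹ = s2^-1 (suffix); strip both.
Reduced to β = s1^-1 s2 s1^-1 s2^-1 s2^-1 s2^-1 on 3 strands, 6 crossings.
Compute on β:
Braid: s1^-1 s2 s1^-1 s2^-1 s2^-1 s2^-1 on 3 strands, 6 crossings.
Writhe w = (#positive) - (#negative) = 1 - 5 = -4.
Enumerate smoothing states for the bracket polynomial. There are 2^6 = 64 states.
Each crossing splits two ways (0=vertical, 1=horizontal). The state's weight is A^(#A-smoothings - #B-smoothings) * d^(loops - 1).
Tabulate the states by total A-exponent and number of loops L (A-exp: L × count):
  A^6: L=4 ×1
  A^4: L=3 ×6
  A^2: L=2 ×12, L=4 ×3
  A^0: L=1 ×9, L=3 ×10, L=5 ×1
  A^-2: L=2 ×12, L=4 ×3
  A^-4: L=1 ×2, L=3 ×4
  A^-6: L=2 ×1
Each group contributes A^e * Σ count * d^(L-1):
Powers of d = -A^2 - A^-2: d^2 = A^4 + 2 + A^-4; d^3 = -A^6 - 3*A^2 - 3*A^-2 - A^-6; d^4 = A^8 + 4*A^4 + 6 + 4*A^-4 + A^-8.
  A^6 * (d^3) = -A^12 - 3*A^8 - 3*A^4 - 1
  A^4 * (6*d^2) = 6*A^8 + 12*A^4 + 6
  A^2 * (12*d + 3*d^3) = -3*A^8 - 21*A^4 - 21 - 3*A^-4
  A^0 * (9 + 10*d^2 + d^4) = A^8 + 14*A^4 + 35 + 14*A^-4 + A^-8
  A^-2 * (12*d + 3*d^3) = -3*A^4 - 21 - 21*A^-4 - 3*A^-8
  A^-4 * (2 + 4*d^2) = 4 + 10*A^-4 + 4*A^-8
  A^-6 * (d) = -A^-4 - A^-8
Summing the groups: <K> = -A^12 + A^8 - A^4 + 2 - A^-4 + A^-8
Normalise by the writhe: (-A^3)^(-w) = (-A^3)^(4) = A^12, so f(A) = A^12 * <K> = -A^24 + A^20 - A^16 + 2*A^12 - A^8 + A^4.
Substitute A = t^(-1/4), i.e. A^e → t^(-e/4): V(t) = t^-1 - t^-2 + 2*t^-3 - t^-4 + t^-5 - t^-6

Answer: t^-1 - t^-2 + 2*t^-3 - t^-4 + t^-5 - t^-6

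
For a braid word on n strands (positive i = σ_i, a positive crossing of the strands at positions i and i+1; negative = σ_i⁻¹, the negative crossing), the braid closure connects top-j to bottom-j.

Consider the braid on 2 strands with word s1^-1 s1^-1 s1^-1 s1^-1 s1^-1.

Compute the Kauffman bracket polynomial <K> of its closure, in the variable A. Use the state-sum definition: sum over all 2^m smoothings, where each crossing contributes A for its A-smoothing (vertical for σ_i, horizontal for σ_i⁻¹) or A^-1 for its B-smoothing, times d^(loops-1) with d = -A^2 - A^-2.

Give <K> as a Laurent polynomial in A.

A^13 - A^9 + A^5 - A - A^-7

Derivation:
Braid: s1^-1 s1^-1 s1^-1 s1^-1 s1^-1 on 2 strands, 5 crossings.
Writhe w = (#positive) - (#negative) = 0 - 5 = -5.
Computing the Kauffman bracket via state sum. There are 2^5 = 32 states.
Smooth each crossing (0=||, 1=⌣⌢); contribution A^(Σ sign_k(1-2s_k)) * d^(L-1).
  state 00000: A-exp=-5, loops=2, term = A^-5 * d^1
  state 00001: A-exp=-3, loops=1, term = A^-3 * d^0
  state 00010: A-exp=-3, loops=1, term = A^-3 * d^0
  state 00011: A-exp=-1, loops=2, term = A^-1 * d^1
  state 00100: A-exp=-3, loops=1, term = A^-3 * d^0
  state 00101: A-exp=-1, loops=2, term = A^-1 * d^1
  state 00110: A-exp=-1, loops=2, term = A^-1 * d^1
  state 00111: A-exp=+1, loops=3, term = A^1 * d^2
  state 01000: A-exp=-3, loops=1, term = A^-3 * d^0
  state 01001: A-exp=-1, loops=2, term = A^-1 * d^1
  state 01010: A-exp=-1, loops=2, term = A^-1 * d^1
  state 01011: A-exp=+1, loops=3, term = A^1 * d^2
  state 01100: A-exp=-1, loops=2, term = A^-1 * d^1
  state 01101: A-exp=+1, loops=3, term = A^1 * d^2
  state 01110: A-exp=+1, loops=3, term = A^1 * d^2
  state 01111: A-exp=+3, loops=4, term = A^3 * d^3
  state 10000: A-exp=-3, loops=1, term = A^-3 * d^0
  state 10001: A-exp=-1, loops=2, term = A^-1 * d^1
  state 10010: A-exp=-1, loops=2, term = A^-1 * d^1
  state 10011: A-exp=+1, loops=3, term = A^1 * d^2
  state 10100: A-exp=-1, loops=2, term = A^-1 * d^1
  state 10101: A-exp=+1, loops=3, term = A^1 * d^2
  state 10110: A-exp=+1, loops=3, term = A^1 * d^2
  state 10111: A-exp=+3, loops=4, term = A^3 * d^3
  state 11000: A-exp=-1, loops=2, term = A^-1 * d^1
  state 11001: A-exp=+1, loops=3, term = A^1 * d^2
  state 11010: A-exp=+1, loops=3, term = A^1 * d^2
  state 11011: A-exp=+3, loops=4, term = A^3 * d^3
  state 11100: A-exp=+1, loops=3, term = A^1 * d^2
  state 11101: A-exp=+3, loops=4, term = A^3 * d^3
  state 11110: A-exp=+3, loops=4, term = A^3 * d^3
  state 11111: A-exp=+5, loops=5, term = A^5 * d^4
Collect the terms by A-exponent (count of states per loop number):
Powers of d = -A^2 - A^-2: d^2 = A^4 + 2 + A^-4; d^3 = -A^6 - 3*A^2 - 3*A^-2 - A^-6; d^4 = A^8 + 4*A^4 + 6 + 4*A^-4 + A^-8.
  A^5 * (d^4) = A^13 + 4*A^9 + 6*A^5 + 4*A + A^-3
  A^3 * (5*d^3) = -5*A^9 - 15*A^5 - 15*A - 5*A^-3
  A^1 * (10*d^2) = 10*A^5 + 20*A + 10*A^-3
  A^-1 * (10*d) = -10*A - 10*A^-3
  A^-3 * (5) = 5*A^-3
  A^-5 * (d) = -A^-3 - A^-7
Summing the groups: <K> = A^13 - A^9 + A^5 - A - A^-7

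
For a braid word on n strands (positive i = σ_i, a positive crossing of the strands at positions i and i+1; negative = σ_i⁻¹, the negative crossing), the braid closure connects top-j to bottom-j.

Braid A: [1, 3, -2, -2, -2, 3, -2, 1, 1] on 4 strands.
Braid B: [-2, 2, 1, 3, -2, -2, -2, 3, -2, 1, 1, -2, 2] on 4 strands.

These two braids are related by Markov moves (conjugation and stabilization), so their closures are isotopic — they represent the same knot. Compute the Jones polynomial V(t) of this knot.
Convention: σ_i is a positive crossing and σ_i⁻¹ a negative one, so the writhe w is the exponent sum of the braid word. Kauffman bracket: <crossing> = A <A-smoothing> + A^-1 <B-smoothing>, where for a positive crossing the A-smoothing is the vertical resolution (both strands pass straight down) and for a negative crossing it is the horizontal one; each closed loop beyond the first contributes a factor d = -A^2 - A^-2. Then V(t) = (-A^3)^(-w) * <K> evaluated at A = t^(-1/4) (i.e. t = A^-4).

-t^5 + 2*t^4 - 3*t^3 + 5*t^2 - 5*t + 6 - 5*t^-1 + 3*t^-2 - 2*t^-3 + t^-4

Derivation:
Markov-equivalent braids have isotopic closures, hence identical knot invariants. Strip the Markov moves from each word to reach a common short braid β, then compute V(t) once on β.
Braid A: s1 s3 s2^-1 s2^-1 s2^-1 s3 s2^-1 s1 s1 on 4 strands has no conjugating prefix/suffix or stabilization to strip; take β = s1 s3 s2^-1 s2^-1 s2^-1 s3 s2^-1 s1 s1.
Braid B: s2^-1 s2 s1 s3 s2^-1 s2^-1 s2^-1 s3 s2^-1 s1 s1 s2^-1 s2 on 4 strands reduces by inverse Markov moves (closure unchanged at each step):
  Deconjugate: the word is γ·β·γ⁻¹ with γ = s2^-1 s2 (prefix) and γ⁻¹ = s2^-1 s2 (suffix); strip both.
Reduced to β = s1 s3 s2^-1 s2^-1 s2^-1 s3 s2^-1 s1 s1 on 4 strands, 9 crossings.
Both give the same β = s1 s3 s2^-1 s2^-1 s2^-1 s3 s2^-1 s1 s1 on 4 strands, so one state sum suffices:
Braid: s1 s3 s2^-1 s2^-1 s2^-1 s3 s2^-1 s1 s1 on 4 strands, 9 crossings.
Writhe w = (#positive) - (#negative) = 5 - 4 = 1.
State-sum expansion of <K>. There are 2^9 = 512 states.
For each crossing: s=0 is the vertical smoothing, s=1 horizontal. Crossing k contributes A^(sign_k * (1 - 2*s_k)); loop factor d = -A^2 - A^-2.
Tabulate the states by total A-exponent and number of loops L (A-exp: L × count):
  A^9: L=6 ×1
  A^7: L=5 ×9
  A^5: L=4 ×33, L=6 ×3
  A^3: L=3 ×64, L=5 ×19, L=7 ×1
  A^1: L=2 ×68, L=4 ×52, L=6 ×6
  A^-1: L=1 ×33, L=3 ×75, L=5 ×18
  A^-3: L=2 ×51, L=4 ×32, L=6 ×1
  A^-5: L=3 ×32, L=5 ×4
  A^-7: L=4 ×9
  A^-9: L=5 ×1
Each group contributes A^e * Σ count * d^(L-1):
Powers of d = -A^2 - A^-2: d^2 = A^4 + 2 + A^-4; d^3 = -A^6 - 3*A^2 - 3*A^-2 - A^-6; d^4 = A^8 + 4*A^4 + 6 + 4*A^-4 + A^-8; d^5 = -A^10 - 5*A^6 - 10*A^2 - 10*A^-2 - 5*A^-6 - A^-10; d^6 = A^12 + 6*A^8 + 15*A^4 + 20 + 15*A^-4 + 6*A^-8 + A^-12.
  A^9 * (d^5) = -A^19 - 5*A^15 - 10*A^11 - 10*A^7 - 5*A^3 - A^-1
  A^7 * (9*d^4) = 9*A^15 + 36*A^11 + 54*A^7 + 36*A^3 + 9*A^-1
  A^5 * (33*d^3 + 3*d^5) = -3*A^15 - 48*A^11 - 129*A^7 - 129*A^3 - 48*A^-1 - 3*A^-5
  A^3 * (64*d^2 + 19*d^4 + d^6) = A^15 + 25*A^11 + 155*A^7 + 262*A^3 + 155*A^-1 + 25*A^-5 + A^-9
  A^1 * (68*d + 52*d^3 + 6*d^5) = -6*A^11 - 82*A^7 - 284*A^3 - 284*A^-1 - 82*A^-5 - 6*A^-9
  A^-1 * (33 + 75*d^2 + 18*d^4) = 18*A^7 + 147*A^3 + 291*A^-1 + 147*A^-5 + 18*A^-9
  A^-3 * (51*d + 32*d^3 + d^5) = -A^7 - 37*A^3 - 157*A^-1 - 157*A^-5 - 37*A^-9 - A^-13
  A^-5 * (32*d^2 + 4*d^4) = 4*A^3 + 48*A^-1 + 88*A^-5 + 48*A^-9 + 4*A^-13
  A^-7 * (9*d^3) = -9*A^-1 - 27*A^-5 - 27*A^-9 - 9*A^-13
  A^-9 * (d^4) = A^-1 + 4*A^-5 + 6*A^-9 + 4*A^-13 + A^-17
Summing the groups: <K> = -A^19 + 2*A^15 - 3*A^11 + 5*A^7 - 6*A^3 + 5*A^-1 - 5*A^-5 + 3*A^-9 - 2*A^-13 + A^-17
Normalise by the writhe: (-A^3)^(-w) = (-A^3)^(-1) = -A^-3, so f(A) = -A^-3 * <K> = A^16 - 2*A^12 + 3*A^8 - 5*A^4 + 6 - 5*A^-4 + 5*A^-8 - 3*A^-12 + 2*A^-16 - A^-20.
Substitute A = t^(-1/4), i.e. A^e → t^(-e/4): V(t) = -t^5 + 2*t^4 - 3*t^3 + 5*t^2 - 5*t + 6 - 5*t^-1 + 3*t^-2 - 2*t^-3 + t^-4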